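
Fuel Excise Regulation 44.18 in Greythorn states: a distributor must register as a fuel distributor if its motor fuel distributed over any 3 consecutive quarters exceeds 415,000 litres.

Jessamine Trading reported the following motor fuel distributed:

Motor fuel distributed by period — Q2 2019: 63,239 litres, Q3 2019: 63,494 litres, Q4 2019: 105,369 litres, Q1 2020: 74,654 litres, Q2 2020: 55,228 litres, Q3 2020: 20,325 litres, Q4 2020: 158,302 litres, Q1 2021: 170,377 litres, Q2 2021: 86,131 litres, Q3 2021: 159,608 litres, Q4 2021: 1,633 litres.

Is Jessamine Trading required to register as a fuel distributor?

Yes

Q2 2019–Q4 2019: 63,239 litres + 63,494 litres + 105,369 litres = 232,102 litres (under)
Q3 2019–Q1 2020: 63,494 litres + 105,369 litres + 74,654 litres = 243,517 litres (under)
Q4 2019–Q2 2020: 105,369 litres + 74,654 litres + 55,228 litres = 235,251 litres (under)
Q1 2020–Q3 2020: 74,654 litres + 55,228 litres + 20,325 litres = 150,207 litres (under)
Q2 2020–Q4 2020: 55,228 litres + 20,325 litres + 158,302 litres = 233,855 litres (under)
Q3 2020–Q1 2021: 20,325 litres + 158,302 litres + 170,377 litres = 349,004 litres (under)
Q4 2020–Q2 2021: 158,302 litres + 170,377 litres + 86,131 litres = 414,810 litres (under)
Q1 2021–Q3 2021: 170,377 litres + 86,131 litres + 159,608 litres = 416,116 litres (over)
Q2 2021–Q4 2021: 86,131 litres + 159,608 litres + 1,633 litres = 247,372 litres (under)
At least one window exceeds 415,000 litres.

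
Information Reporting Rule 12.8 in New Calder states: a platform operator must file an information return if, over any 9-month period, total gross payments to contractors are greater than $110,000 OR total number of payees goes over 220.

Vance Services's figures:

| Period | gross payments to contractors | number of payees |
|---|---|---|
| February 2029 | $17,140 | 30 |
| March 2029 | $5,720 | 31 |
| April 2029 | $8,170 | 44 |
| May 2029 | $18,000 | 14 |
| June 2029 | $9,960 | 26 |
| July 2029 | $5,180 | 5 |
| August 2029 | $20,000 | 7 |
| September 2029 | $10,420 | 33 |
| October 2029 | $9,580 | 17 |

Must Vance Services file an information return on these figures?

Total gross payments to contractors: $17,140 + $5,720 + $8,170 + $18,000 + $9,960 + $5,180 + $20,000 + $10,420 + $9,580 = $104,170 (≤ $110,000).
Total number of payees: 30 + 31 + 44 + 14 + 26 + 5 + 7 + 33 + 17 = 207 (≤ 220).
The test is 'or': neither threshold is exceeded.

No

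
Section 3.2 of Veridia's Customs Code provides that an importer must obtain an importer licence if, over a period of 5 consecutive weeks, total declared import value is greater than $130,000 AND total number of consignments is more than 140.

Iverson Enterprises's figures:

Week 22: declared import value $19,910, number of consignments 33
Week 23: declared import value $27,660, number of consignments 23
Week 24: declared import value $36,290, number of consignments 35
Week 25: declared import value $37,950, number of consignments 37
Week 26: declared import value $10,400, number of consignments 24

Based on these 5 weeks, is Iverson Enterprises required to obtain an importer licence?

Total declared import value: $19,910 + $27,660 + $36,290 + $37,950 + $10,400 = $132,210 (> $130,000).
Total number of consignments: 33 + 23 + 35 + 37 + 24 = 152 (> 140).
The test is 'and': both thresholds are exceeded.

Yes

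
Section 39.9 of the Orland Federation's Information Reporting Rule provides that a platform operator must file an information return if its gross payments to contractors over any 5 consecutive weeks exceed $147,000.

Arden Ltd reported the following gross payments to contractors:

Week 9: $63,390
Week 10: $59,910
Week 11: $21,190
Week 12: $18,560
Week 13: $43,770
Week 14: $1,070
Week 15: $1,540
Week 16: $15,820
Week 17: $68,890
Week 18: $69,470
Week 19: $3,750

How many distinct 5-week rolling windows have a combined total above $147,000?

Week 9–Week 13: $63,390 + $59,910 + $21,190 + $18,560 + $43,770 = $206,820 (over)
Week 10–Week 14: $59,910 + $21,190 + $18,560 + $43,770 + $1,070 = $144,500 (under)
Week 11–Week 15: $21,190 + $18,560 + $43,770 + $1,070 + $1,540 = $86,130 (under)
Week 12–Week 16: $18,560 + $43,770 + $1,070 + $1,540 + $15,820 = $80,760 (under)
Week 13–Week 17: $43,770 + $1,070 + $1,540 + $15,820 + $68,890 = $131,090 (under)
Week 14–Week 18: $1,070 + $1,540 + $15,820 + $68,890 + $69,470 = $156,790 (over)
Week 15–Week 19: $1,540 + $15,820 + $68,890 + $69,470 + $3,750 = $159,470 (over)
3 windows exceed the threshold.

3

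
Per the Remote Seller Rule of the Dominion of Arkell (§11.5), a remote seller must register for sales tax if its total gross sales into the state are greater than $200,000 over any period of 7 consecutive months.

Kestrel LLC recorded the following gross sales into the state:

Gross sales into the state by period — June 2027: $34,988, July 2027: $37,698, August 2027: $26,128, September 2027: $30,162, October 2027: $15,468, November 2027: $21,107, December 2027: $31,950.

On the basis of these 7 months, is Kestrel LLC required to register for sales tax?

Total gross sales into the state: $34,988 + $37,698 + $26,128 + $30,162 + $15,468 + $21,107 + $31,950 = $197,501.
$197,501 ≤ $200,000, so the threshold is not exceeded.

No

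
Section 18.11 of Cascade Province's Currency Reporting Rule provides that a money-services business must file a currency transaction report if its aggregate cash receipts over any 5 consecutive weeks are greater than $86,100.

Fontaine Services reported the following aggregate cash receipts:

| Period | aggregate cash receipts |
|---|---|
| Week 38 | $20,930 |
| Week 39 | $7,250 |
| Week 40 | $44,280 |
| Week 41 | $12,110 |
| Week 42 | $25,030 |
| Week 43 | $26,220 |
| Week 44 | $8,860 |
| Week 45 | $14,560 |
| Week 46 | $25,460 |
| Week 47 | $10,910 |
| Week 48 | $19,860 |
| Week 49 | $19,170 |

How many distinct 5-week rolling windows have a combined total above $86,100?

6

Week 38–Week 42: $20,930 + $7,250 + $44,280 + $12,110 + $25,030 = $109,600 (over)
Week 39–Week 43: $7,250 + $44,280 + $12,110 + $25,030 + $26,220 = $114,890 (over)
Week 40–Week 44: $44,280 + $12,110 + $25,030 + $26,220 + $8,860 = $116,500 (over)
Week 41–Week 45: $12,110 + $25,030 + $26,220 + $8,860 + $14,560 = $86,780 (over)
Week 42–Week 46: $25,030 + $26,220 + $8,860 + $14,560 + $25,460 = $100,130 (over)
Week 43–Week 47: $26,220 + $8,860 + $14,560 + $25,460 + $10,910 = $86,010 (under)
Week 44–Week 48: $8,860 + $14,560 + $25,460 + $10,910 + $19,860 = $79,650 (under)
Week 45–Week 49: $14,560 + $25,460 + $10,910 + $19,860 + $19,170 = $89,960 (over)
6 windows exceed the threshold.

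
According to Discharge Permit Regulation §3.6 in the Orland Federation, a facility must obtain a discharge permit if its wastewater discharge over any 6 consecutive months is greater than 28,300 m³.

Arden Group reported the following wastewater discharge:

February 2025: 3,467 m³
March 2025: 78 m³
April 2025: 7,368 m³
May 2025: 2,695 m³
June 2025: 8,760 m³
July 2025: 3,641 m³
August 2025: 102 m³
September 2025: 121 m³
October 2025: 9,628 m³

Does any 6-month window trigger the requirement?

No

February 2025–July 2025: 3,467 m³ + 78 m³ + 7,368 m³ + 2,695 m³ + 8,760 m³ + 3,641 m³ = 26,009 m³ (under)
March 2025–August 2025: 78 m³ + 7,368 m³ + 2,695 m³ + 8,760 m³ + 3,641 m³ + 102 m³ = 22,644 m³ (under)
April 2025–September 2025: 7,368 m³ + 2,695 m³ + 8,760 m³ + 3,641 m³ + 102 m³ + 121 m³ = 22,687 m³ (under)
May 2025–October 2025: 2,695 m³ + 8,760 m³ + 3,641 m³ + 102 m³ + 121 m³ + 9,628 m³ = 24,947 m³ (under)
No window exceeds 28,300 m³.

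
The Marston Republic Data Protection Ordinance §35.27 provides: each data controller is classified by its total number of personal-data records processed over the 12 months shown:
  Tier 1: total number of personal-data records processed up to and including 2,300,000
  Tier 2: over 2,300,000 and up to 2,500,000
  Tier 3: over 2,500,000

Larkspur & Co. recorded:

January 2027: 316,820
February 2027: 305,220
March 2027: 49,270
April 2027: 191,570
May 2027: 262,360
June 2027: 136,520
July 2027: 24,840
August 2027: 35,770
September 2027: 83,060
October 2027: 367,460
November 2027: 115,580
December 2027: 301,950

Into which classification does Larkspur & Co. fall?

Total number of personal-data records processed: 316,820 + 305,220 + 49,270 + 191,570 + 262,360 + 136,520 + 24,840 + 35,770 + 83,060 + 367,460 + 115,580 + 301,950 = 2,190,420.
2,190,420 ≤ 2,300,000, so Tier 1 applies.

Tier 1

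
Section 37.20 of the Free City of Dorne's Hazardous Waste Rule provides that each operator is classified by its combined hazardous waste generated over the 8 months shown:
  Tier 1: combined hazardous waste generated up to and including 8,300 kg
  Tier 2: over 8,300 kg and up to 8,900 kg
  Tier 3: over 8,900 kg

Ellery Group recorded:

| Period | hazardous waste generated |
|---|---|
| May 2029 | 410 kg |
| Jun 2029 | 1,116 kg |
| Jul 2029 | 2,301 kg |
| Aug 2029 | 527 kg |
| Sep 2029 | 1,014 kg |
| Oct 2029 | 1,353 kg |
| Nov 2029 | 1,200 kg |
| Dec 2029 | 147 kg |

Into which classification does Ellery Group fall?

Tier 1

Combined hazardous waste generated: 410 kg + 1,116 kg + 2,301 kg + 527 kg + 1,014 kg + 1,353 kg + 1,200 kg + 147 kg = 8,068 kg.
8,068 kg ≤ 8,300 kg, so Tier 1 applies.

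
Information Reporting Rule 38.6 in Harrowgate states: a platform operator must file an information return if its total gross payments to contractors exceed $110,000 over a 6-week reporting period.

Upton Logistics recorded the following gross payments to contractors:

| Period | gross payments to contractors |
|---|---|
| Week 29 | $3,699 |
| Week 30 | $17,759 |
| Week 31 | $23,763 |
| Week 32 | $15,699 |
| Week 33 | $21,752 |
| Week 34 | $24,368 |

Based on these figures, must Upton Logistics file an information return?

No

Total gross payments to contractors: $3,699 + $17,759 + $23,763 + $15,699 + $21,752 + $24,368 = $107,040.
$107,040 ≤ $110,000, so the threshold is not exceeded.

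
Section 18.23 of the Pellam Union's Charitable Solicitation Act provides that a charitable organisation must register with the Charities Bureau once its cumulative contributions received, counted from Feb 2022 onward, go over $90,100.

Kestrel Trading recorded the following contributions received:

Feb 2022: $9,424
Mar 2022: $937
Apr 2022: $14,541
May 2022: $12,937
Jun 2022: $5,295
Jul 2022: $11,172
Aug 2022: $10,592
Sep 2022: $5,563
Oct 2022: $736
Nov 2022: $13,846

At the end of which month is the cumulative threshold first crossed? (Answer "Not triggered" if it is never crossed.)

Not triggered

Through Feb 2022: $9,424
Through Mar 2022: $10,361
Through Apr 2022: $24,902
Through May 2022: $37,839
Through Jun 2022: $43,134
Through Jul 2022: $54,306
Through Aug 2022: $64,898
Through Sep 2022: $70,461
Through Oct 2022: $71,197
Through Nov 2022: $85,043
Final cumulative total $85,043 ≤ $90,100; the threshold is never exceeded.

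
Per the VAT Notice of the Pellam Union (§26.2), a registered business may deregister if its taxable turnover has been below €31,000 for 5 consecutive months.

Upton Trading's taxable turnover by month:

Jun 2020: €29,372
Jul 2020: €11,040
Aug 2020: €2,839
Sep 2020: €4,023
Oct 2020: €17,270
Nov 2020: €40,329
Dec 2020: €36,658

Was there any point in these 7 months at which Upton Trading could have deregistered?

Months below €31,000: Jun 2020, Jul 2020, Aug 2020, Sep 2020, Oct 2020.
Longest run of consecutive months below the threshold: 5.
5 ≥ 5, so Upton Trading became eligible.

Yes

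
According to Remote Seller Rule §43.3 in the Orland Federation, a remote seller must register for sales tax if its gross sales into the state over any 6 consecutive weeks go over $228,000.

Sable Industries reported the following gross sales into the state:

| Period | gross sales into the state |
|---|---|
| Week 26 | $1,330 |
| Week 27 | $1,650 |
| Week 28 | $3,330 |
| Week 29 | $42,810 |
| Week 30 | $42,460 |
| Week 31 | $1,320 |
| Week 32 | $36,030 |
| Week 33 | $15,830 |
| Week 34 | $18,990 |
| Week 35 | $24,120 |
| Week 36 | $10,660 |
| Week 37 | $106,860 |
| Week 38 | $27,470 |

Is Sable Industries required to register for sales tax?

Week 26–Week 31: $1,330 + $1,650 + $3,330 + $42,810 + $42,460 + $1,320 = $92,900 (under)
Week 27–Week 32: $1,650 + $3,330 + $42,810 + $42,460 + $1,320 + $36,030 = $127,600 (under)
Week 28–Week 33: $3,330 + $42,810 + $42,460 + $1,320 + $36,030 + $15,830 = $141,780 (under)
Week 29–Week 34: $42,810 + $42,460 + $1,320 + $36,030 + $15,830 + $18,990 = $157,440 (under)
Week 30–Week 35: $42,460 + $1,320 + $36,030 + $15,830 + $18,990 + $24,120 = $138,750 (under)
Week 31–Week 36: $1,320 + $36,030 + $15,830 + $18,990 + $24,120 + $10,660 = $106,950 (under)
Week 32–Week 37: $36,030 + $15,830 + $18,990 + $24,120 + $10,660 + $106,860 = $212,490 (under)
Week 33–Week 38: $15,830 + $18,990 + $24,120 + $10,660 + $106,860 + $27,470 = $203,930 (under)
No window exceeds $228,000.

No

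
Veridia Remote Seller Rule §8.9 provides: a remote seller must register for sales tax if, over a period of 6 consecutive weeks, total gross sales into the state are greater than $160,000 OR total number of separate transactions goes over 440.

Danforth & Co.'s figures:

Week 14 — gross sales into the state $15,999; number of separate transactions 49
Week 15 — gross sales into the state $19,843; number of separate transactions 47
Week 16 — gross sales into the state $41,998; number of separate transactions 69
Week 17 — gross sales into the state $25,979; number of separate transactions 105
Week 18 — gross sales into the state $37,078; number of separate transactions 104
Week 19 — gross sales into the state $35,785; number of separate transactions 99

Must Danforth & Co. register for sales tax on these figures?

Yes

Total gross sales into the state: $15,999 + $19,843 + $41,998 + $25,979 + $37,078 + $35,785 = $176,682 (> $160,000).
Total number of separate transactions: 49 + 47 + 69 + 105 + 104 + 99 = 473 (> 440).
The test is 'or': at least one threshold is exceeded.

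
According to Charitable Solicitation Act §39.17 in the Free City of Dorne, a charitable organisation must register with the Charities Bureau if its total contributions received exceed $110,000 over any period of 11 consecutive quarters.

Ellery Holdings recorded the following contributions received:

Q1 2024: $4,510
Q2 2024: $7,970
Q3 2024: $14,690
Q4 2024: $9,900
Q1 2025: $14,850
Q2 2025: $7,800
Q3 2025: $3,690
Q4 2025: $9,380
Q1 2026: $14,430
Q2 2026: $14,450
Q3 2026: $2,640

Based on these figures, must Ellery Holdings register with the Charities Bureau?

Total contributions received: $4,510 + $7,970 + $14,690 + $9,900 + $14,850 + $7,800 + $3,690 + $9,380 + $14,430 + $14,450 + $2,640 = $104,310.
$104,310 ≤ $110,000, so the threshold is not exceeded.

No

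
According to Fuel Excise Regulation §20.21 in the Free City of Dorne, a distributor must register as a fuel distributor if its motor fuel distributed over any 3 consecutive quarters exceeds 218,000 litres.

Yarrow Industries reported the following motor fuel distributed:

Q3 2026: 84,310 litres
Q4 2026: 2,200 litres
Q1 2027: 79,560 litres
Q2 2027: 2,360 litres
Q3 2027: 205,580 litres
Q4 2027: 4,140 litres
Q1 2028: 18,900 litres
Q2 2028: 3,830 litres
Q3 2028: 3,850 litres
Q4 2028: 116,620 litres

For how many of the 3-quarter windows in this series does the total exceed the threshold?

Q3 2026–Q1 2027: 84,310 litres + 2,200 litres + 79,560 litres = 166,070 litres (under)
Q4 2026–Q2 2027: 2,200 litres + 79,560 litres + 2,360 litres = 84,120 litres (under)
Q1 2027–Q3 2027: 79,560 litres + 2,360 litres + 205,580 litres = 287,500 litres (over)
Q2 2027–Q4 2027: 2,360 litres + 205,580 litres + 4,140 litres = 212,080 litres (under)
Q3 2027–Q1 2028: 205,580 litres + 4,140 litres + 18,900 litres = 228,620 litres (over)
Q4 2027–Q2 2028: 4,140 litres + 18,900 litres + 3,830 litres = 26,870 litres (under)
Q1 2028–Q3 2028: 18,900 litres + 3,830 litres + 3,850 litres = 26,580 litres (under)
Q2 2028–Q4 2028: 3,830 litres + 3,850 litres + 116,620 litres = 124,300 litres (under)
2 windows exceed the threshold.

2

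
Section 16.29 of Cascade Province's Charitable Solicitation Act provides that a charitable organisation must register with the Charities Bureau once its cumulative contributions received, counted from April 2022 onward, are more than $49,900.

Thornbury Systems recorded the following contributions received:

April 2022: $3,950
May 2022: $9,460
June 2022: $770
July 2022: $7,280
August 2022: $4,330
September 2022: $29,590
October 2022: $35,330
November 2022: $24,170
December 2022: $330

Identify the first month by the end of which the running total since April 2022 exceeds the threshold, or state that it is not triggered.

Through April 2022: $3,950
Through May 2022: $13,410
Through June 2022: $14,180
Through July 2022: $21,460
Through August 2022: $25,790
Through September 2022: $55,380 ← exceeds threshold

September 2022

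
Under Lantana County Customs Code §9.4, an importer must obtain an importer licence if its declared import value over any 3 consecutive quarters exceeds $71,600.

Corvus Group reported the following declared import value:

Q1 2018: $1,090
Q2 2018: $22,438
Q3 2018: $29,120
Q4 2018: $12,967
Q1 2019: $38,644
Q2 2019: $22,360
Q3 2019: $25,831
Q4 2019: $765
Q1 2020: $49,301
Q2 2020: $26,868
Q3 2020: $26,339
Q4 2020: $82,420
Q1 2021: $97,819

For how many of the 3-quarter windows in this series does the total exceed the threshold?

8

Q1 2018–Q3 2018: $1,090 + $22,438 + $29,120 = $52,648 (under)
Q2 2018–Q4 2018: $22,438 + $29,120 + $12,967 = $64,525 (under)
Q3 2018–Q1 2019: $29,120 + $12,967 + $38,644 = $80,731 (over)
Q4 2018–Q2 2019: $12,967 + $38,644 + $22,360 = $73,971 (over)
Q1 2019–Q3 2019: $38,644 + $22,360 + $25,831 = $86,835 (over)
Q2 2019–Q4 2019: $22,360 + $25,831 + $765 = $48,956 (under)
Q3 2019–Q1 2020: $25,831 + $765 + $49,301 = $75,897 (over)
Q4 2019–Q2 2020: $765 + $49,301 + $26,868 = $76,934 (over)
Q1 2020–Q3 2020: $49,301 + $26,868 + $26,339 = $102,508 (over)
Q2 2020–Q4 2020: $26,868 + $26,339 + $82,420 = $135,627 (over)
Q3 2020–Q1 2021: $26,339 + $82,420 + $97,819 = $206,578 (over)
8 windows exceed the threshold.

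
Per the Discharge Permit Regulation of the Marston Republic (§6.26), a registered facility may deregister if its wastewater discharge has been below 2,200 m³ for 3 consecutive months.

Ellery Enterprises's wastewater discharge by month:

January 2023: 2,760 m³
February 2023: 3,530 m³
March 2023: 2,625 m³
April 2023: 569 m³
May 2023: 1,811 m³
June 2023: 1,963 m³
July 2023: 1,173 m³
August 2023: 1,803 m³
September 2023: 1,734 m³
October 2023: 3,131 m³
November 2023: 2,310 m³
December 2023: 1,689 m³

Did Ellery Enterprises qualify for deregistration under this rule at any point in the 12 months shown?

Months below 2,200 m³: April 2023, May 2023, June 2023, July 2023, August 2023, September 2023, December 2023.
Longest run of consecutive months below the threshold: 6.
6 ≥ 3, so Ellery Enterprises became eligible.

Yes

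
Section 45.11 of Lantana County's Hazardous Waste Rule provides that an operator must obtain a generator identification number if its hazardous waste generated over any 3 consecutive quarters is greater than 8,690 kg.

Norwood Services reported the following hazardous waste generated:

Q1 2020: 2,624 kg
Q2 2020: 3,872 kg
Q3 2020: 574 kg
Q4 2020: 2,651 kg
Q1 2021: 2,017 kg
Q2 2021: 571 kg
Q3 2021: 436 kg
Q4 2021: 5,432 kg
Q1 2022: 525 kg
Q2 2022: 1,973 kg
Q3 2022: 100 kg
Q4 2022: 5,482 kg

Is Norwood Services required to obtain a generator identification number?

No

Q1 2020–Q3 2020: 2,624 kg + 3,872 kg + 574 kg = 7,070 kg (under)
Q2 2020–Q4 2020: 3,872 kg + 574 kg + 2,651 kg = 7,097 kg (under)
Q3 2020–Q1 2021: 574 kg + 2,651 kg + 2,017 kg = 5,242 kg (under)
Q4 2020–Q2 2021: 2,651 kg + 2,017 kg + 571 kg = 5,239 kg (under)
Q1 2021–Q3 2021: 2,017 kg + 571 kg + 436 kg = 3,024 kg (under)
Q2 2021–Q4 2021: 571 kg + 436 kg + 5,432 kg = 6,439 kg (under)
Q3 2021–Q1 2022: 436 kg + 5,432 kg + 525 kg = 6,393 kg (under)
Q4 2021–Q2 2022: 5,432 kg + 525 kg + 1,973 kg = 7,930 kg (under)
Q1 2022–Q3 2022: 525 kg + 1,973 kg + 100 kg = 2,598 kg (under)
Q2 2022–Q4 2022: 1,973 kg + 100 kg + 5,482 kg = 7,555 kg (under)
No window exceeds 8,690 kg.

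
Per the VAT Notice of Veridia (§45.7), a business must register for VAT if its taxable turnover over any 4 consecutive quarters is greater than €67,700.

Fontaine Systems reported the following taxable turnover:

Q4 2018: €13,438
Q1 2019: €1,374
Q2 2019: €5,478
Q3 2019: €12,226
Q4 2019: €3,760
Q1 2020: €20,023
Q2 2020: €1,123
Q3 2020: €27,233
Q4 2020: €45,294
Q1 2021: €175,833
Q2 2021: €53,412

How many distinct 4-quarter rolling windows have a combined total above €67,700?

3

Q4 2018–Q3 2019: €13,438 + €1,374 + €5,478 + €12,226 = €32,516 (under)
Q1 2019–Q4 2019: €1,374 + €5,478 + €12,226 + €3,760 = €22,838 (under)
Q2 2019–Q1 2020: €5,478 + €12,226 + €3,760 + €20,023 = €41,487 (under)
Q3 2019–Q2 2020: €12,226 + €3,760 + €20,023 + €1,123 = €37,132 (under)
Q4 2019–Q3 2020: €3,760 + €20,023 + €1,123 + €27,233 = €52,139 (under)
Q1 2020–Q4 2020: €20,023 + €1,123 + €27,233 + €45,294 = €93,673 (over)
Q2 2020–Q1 2021: €1,123 + €27,233 + €45,294 + €175,833 = €249,483 (over)
Q3 2020–Q2 2021: €27,233 + €45,294 + €175,833 + €53,412 = €301,772 (over)
3 windows exceed the threshold.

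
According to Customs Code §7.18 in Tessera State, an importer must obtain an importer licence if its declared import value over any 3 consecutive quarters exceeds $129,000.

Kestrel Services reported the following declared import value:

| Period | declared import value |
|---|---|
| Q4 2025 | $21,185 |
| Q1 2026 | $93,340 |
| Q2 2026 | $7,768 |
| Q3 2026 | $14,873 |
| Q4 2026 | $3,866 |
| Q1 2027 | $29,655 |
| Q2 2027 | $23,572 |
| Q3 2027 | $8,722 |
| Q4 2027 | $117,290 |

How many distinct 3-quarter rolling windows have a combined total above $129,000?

Q4 2025–Q2 2026: $21,185 + $93,340 + $7,768 = $122,293 (under)
Q1 2026–Q3 2026: $93,340 + $7,768 + $14,873 = $115,981 (under)
Q2 2026–Q4 2026: $7,768 + $14,873 + $3,866 = $26,507 (under)
Q3 2026–Q1 2027: $14,873 + $3,866 + $29,655 = $48,394 (under)
Q4 2026–Q2 2027: $3,866 + $29,655 + $23,572 = $57,093 (under)
Q1 2027–Q3 2027: $29,655 + $23,572 + $8,722 = $61,949 (under)
Q2 2027–Q4 2027: $23,572 + $8,722 + $117,290 = $149,584 (over)
1 window exceeds the threshold.

1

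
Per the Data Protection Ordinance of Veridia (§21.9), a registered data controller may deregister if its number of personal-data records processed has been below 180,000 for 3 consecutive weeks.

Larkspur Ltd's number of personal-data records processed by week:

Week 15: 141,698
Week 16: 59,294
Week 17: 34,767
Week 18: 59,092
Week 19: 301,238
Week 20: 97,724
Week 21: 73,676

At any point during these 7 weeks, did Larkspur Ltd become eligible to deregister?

Weeks below 180,000: Week 15, Week 16, Week 17, Week 18, Week 20, Week 21.
Longest run of consecutive weeks below the threshold: 4.
4 ≥ 3, so Larkspur Ltd became eligible.

Yes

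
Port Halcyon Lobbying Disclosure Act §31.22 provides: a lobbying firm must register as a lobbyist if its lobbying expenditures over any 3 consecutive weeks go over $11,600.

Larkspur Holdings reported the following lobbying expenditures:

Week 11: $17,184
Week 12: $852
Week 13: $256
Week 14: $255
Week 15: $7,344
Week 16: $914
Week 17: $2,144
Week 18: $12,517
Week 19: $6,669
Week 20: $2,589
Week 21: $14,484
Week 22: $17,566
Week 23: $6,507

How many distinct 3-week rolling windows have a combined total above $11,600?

7

Week 11–Week 13: $17,184 + $852 + $256 = $18,292 (over)
Week 12–Week 14: $852 + $256 + $255 = $1,363 (under)
Week 13–Week 15: $256 + $255 + $7,344 = $7,855 (under)
Week 14–Week 16: $255 + $7,344 + $914 = $8,513 (under)
Week 15–Week 17: $7,344 + $914 + $2,144 = $10,402 (under)
Week 16–Week 18: $914 + $2,144 + $12,517 = $15,575 (over)
Week 17–Week 19: $2,144 + $12,517 + $6,669 = $21,330 (over)
Week 18–Week 20: $12,517 + $6,669 + $2,589 = $21,775 (over)
Week 19–Week 21: $6,669 + $2,589 + $14,484 = $23,742 (over)
Week 20–Week 22: $2,589 + $14,484 + $17,566 = $34,639 (over)
Week 21–Week 23: $14,484 + $17,566 + $6,507 = $38,557 (over)
7 windows exceed the threshold.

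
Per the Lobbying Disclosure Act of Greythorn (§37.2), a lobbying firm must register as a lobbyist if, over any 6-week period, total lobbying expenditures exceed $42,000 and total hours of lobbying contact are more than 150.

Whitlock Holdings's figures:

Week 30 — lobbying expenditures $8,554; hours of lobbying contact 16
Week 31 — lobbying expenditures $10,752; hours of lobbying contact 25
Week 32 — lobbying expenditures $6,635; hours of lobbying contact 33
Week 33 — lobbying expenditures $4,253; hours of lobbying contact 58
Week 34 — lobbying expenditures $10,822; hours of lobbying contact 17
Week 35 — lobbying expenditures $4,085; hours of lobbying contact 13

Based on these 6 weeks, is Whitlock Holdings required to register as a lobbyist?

Yes

Total lobbying expenditures: $8,554 + $10,752 + $6,635 + $4,253 + $10,822 + $4,085 = $45,101 (> $42,000).
Total hours of lobbying contact: 16 + 25 + 33 + 58 + 17 + 13 = 162 (> 150).
The test is 'and': both thresholds are exceeded.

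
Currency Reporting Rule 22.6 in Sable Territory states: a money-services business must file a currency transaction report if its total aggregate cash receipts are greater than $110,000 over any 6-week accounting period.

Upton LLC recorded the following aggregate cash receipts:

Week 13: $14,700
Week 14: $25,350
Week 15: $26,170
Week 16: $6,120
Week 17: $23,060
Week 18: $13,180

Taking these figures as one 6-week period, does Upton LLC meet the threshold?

No

Total aggregate cash receipts: $14,700 + $25,350 + $26,170 + $6,120 + $23,060 + $13,180 = $108,580.
$108,580 ≤ $110,000, so the threshold is not exceeded.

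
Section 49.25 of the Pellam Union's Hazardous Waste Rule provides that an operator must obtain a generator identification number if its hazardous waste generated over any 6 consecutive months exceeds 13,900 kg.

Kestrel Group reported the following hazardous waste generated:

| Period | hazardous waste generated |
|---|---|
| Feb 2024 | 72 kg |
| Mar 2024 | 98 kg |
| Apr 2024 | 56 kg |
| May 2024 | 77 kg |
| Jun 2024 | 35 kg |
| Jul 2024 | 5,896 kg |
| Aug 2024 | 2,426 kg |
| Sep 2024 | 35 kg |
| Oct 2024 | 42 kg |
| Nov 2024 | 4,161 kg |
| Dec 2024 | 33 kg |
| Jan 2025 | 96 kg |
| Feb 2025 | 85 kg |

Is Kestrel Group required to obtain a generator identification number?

No

Feb 2024–Jul 2024: 72 kg + 98 kg + 56 kg + 77 kg + 35 kg + 5,896 kg = 6,234 kg (under)
Mar 2024–Aug 2024: 98 kg + 56 kg + 77 kg + 35 kg + 5,896 kg + 2,426 kg = 8,588 kg (under)
Apr 2024–Sep 2024: 56 kg + 77 kg + 35 kg + 5,896 kg + 2,426 kg + 35 kg = 8,525 kg (under)
May 2024–Oct 2024: 77 kg + 35 kg + 5,896 kg + 2,426 kg + 35 kg + 42 kg = 8,511 kg (under)
Jun 2024–Nov 2024: 35 kg + 5,896 kg + 2,426 kg + 35 kg + 42 kg + 4,161 kg = 12,595 kg (under)
Jul 2024–Dec 2024: 5,896 kg + 2,426 kg + 35 kg + 42 kg + 4,161 kg + 33 kg = 12,593 kg (under)
Aug 2024–Jan 2025: 2,426 kg + 35 kg + 42 kg + 4,161 kg + 33 kg + 96 kg = 6,793 kg (under)
Sep 2024–Feb 2025: 35 kg + 42 kg + 4,161 kg + 33 kg + 96 kg + 85 kg = 4,452 kg (under)
No window exceeds 13,900 kg.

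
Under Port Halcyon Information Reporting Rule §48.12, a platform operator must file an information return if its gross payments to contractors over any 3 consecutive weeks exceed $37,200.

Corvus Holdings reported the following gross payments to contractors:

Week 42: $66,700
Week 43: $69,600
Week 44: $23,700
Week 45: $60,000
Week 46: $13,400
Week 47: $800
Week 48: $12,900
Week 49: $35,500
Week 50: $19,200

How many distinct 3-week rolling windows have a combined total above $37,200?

Week 42–Week 44: $66,700 + $69,600 + $23,700 = $160,000 (over)
Week 43–Week 45: $69,600 + $23,700 + $60,000 = $153,300 (over)
Week 44–Week 46: $23,700 + $60,000 + $13,400 = $97,100 (over)
Week 45–Week 47: $60,000 + $13,400 + $800 = $74,200 (over)
Week 46–Week 48: $13,400 + $800 + $12,900 = $27,100 (under)
Week 47–Week 49: $800 + $12,900 + $35,500 = $49,200 (over)
Week 48–Week 50: $12,900 + $35,500 + $19,200 = $67,600 (over)
6 windows exceed the threshold.

6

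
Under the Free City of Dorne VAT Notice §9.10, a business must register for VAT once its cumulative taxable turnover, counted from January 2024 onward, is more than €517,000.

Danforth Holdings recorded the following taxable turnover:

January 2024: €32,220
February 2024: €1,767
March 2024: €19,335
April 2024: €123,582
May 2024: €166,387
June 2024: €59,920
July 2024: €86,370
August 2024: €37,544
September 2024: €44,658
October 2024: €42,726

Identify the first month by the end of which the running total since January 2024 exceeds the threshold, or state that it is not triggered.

August 2024

Through January 2024: €32,220
Through February 2024: €33,987
Through March 2024: €53,322
Through April 2024: €176,904
Through May 2024: €343,291
Through June 2024: €403,211
Through July 2024: €489,581
Through August 2024: €527,125 ← exceeds threshold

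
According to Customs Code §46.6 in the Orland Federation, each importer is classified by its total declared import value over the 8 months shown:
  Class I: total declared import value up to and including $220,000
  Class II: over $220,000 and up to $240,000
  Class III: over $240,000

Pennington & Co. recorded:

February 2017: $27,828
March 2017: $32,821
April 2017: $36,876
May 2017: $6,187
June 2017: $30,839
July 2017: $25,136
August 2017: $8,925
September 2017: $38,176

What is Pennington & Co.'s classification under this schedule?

Class I

Total declared import value: $27,828 + $32,821 + $36,876 + $6,187 + $30,839 + $25,136 + $8,925 + $38,176 = $206,788.
$206,788 ≤ $220,000, so Class I applies.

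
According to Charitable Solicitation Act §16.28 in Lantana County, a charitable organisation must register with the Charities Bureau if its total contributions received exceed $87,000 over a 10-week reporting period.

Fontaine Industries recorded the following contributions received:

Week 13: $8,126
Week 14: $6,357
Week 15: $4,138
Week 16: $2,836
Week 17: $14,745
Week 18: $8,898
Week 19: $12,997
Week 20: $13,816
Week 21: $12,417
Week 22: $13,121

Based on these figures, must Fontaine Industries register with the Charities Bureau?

Yes

Total contributions received: $8,126 + $6,357 + $4,138 + $2,836 + $14,745 + $8,898 + $12,997 + $13,816 + $12,417 + $13,121 = $97,451.
$97,451 > $87,000, so the threshold is exceeded.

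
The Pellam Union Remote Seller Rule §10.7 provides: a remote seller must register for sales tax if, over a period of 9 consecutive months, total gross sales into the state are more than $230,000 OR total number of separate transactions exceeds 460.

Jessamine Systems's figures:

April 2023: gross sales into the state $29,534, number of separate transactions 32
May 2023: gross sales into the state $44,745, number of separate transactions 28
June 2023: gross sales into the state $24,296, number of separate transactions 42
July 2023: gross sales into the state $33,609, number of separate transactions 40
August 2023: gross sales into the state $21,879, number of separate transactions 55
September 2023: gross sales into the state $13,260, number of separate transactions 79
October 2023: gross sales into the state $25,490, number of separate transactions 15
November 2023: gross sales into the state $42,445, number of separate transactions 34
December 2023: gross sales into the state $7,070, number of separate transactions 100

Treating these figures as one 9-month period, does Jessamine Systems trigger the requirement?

Total gross sales into the state: $29,534 + $44,745 + $24,296 + $33,609 + $21,879 + $13,260 + $25,490 + $42,445 + $7,070 = $242,328 (> $230,000).
Total number of separate transactions: 32 + 28 + 42 + 40 + 55 + 79 + 15 + 34 + 100 = 425 (≤ 460).
The test is 'or': at least one threshold is exceeded.

Yes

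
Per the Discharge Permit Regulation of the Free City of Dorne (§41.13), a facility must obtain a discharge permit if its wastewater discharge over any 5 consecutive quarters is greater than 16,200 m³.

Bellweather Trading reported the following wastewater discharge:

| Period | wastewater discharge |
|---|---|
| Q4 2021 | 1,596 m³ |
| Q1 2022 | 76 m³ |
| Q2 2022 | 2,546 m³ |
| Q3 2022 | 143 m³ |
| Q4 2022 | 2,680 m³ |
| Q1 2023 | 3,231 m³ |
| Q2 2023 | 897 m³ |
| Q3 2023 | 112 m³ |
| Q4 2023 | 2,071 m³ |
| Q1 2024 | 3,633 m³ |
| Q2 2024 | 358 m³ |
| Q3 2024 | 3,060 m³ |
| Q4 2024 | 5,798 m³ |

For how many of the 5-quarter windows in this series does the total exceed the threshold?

Q4 2021–Q4 2022: 1,596 m³ + 76 m³ + 2,546 m³ + 143 m³ + 2,680 m³ = 7,041 m³ (under)
Q1 2022–Q1 2023: 76 m³ + 2,546 m³ + 143 m³ + 2,680 m³ + 3,231 m³ = 8,676 m³ (under)
Q2 2022–Q2 2023: 2,546 m³ + 143 m³ + 2,680 m³ + 3,231 m³ + 897 m³ = 9,497 m³ (under)
Q3 2022–Q3 2023: 143 m³ + 2,680 m³ + 3,231 m³ + 897 m³ + 112 m³ = 7,063 m³ (under)
Q4 2022–Q4 2023: 2,680 m³ + 3,231 m³ + 897 m³ + 112 m³ + 2,071 m³ = 8,991 m³ (under)
Q1 2023–Q1 2024: 3,231 m³ + 897 m³ + 112 m³ + 2,071 m³ + 3,633 m³ = 9,944 m³ (under)
Q2 2023–Q2 2024: 897 m³ + 112 m³ + 2,071 m³ + 3,633 m³ + 358 m³ = 7,071 m³ (under)
Q3 2023–Q3 2024: 112 m³ + 2,071 m³ + 3,633 m³ + 358 m³ + 3,060 m³ = 9,234 m³ (under)
Q4 2023–Q4 2024: 2,071 m³ + 3,633 m³ + 358 m³ + 3,060 m³ + 5,798 m³ = 14,920 m³ (under)
0 windows exceed the threshold.

0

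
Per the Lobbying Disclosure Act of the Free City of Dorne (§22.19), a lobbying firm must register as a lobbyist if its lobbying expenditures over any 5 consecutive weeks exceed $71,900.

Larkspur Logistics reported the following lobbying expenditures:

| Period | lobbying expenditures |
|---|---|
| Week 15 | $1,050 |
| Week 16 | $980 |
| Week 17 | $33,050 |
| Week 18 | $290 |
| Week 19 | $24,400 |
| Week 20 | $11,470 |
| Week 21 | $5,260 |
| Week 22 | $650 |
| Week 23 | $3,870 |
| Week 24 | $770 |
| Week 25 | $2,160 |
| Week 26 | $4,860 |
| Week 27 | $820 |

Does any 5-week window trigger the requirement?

Yes

Week 15–Week 19: $1,050 + $980 + $33,050 + $290 + $24,400 = $59,770 (under)
Week 16–Week 20: $980 + $33,050 + $290 + $24,400 + $11,470 = $70,190 (under)
Week 17–Week 21: $33,050 + $290 + $24,400 + $11,470 + $5,260 = $74,470 (over)
Week 18–Week 22: $290 + $24,400 + $11,470 + $5,260 + $650 = $42,070 (under)
Week 19–Week 23: $24,400 + $11,470 + $5,260 + $650 + $3,870 = $45,650 (under)
Week 20–Week 24: $11,470 + $5,260 + $650 + $3,870 + $770 = $22,020 (under)
Week 21–Week 25: $5,260 + $650 + $3,870 + $770 + $2,160 = $12,710 (under)
Week 22–Week 26: $650 + $3,870 + $770 + $2,160 + $4,860 = $12,310 (under)
Week 23–Week 27: $3,870 + $770 + $2,160 + $4,860 + $820 = $12,480 (under)
At least one window exceeds $71,900.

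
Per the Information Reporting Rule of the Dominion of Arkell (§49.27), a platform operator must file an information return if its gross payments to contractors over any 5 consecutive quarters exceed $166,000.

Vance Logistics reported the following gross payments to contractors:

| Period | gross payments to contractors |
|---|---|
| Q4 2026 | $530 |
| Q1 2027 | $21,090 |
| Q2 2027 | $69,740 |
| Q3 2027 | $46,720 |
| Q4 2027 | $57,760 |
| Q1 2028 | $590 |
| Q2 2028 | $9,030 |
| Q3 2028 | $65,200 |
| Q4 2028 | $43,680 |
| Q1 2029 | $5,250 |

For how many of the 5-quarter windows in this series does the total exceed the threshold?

Q4 2026–Q4 2027: $530 + $21,090 + $69,740 + $46,720 + $57,760 = $195,840 (over)
Q1 2027–Q1 2028: $21,090 + $69,740 + $46,720 + $57,760 + $590 = $195,900 (over)
Q2 2027–Q2 2028: $69,740 + $46,720 + $57,760 + $590 + $9,030 = $183,840 (over)
Q3 2027–Q3 2028: $46,720 + $57,760 + $590 + $9,030 + $65,200 = $179,300 (over)
Q4 2027–Q4 2028: $57,760 + $590 + $9,030 + $65,200 + $43,680 = $176,260 (over)
Q1 2028–Q1 2029: $590 + $9,030 + $65,200 + $43,680 + $5,250 = $123,750 (under)
5 windows exceed the threshold.

5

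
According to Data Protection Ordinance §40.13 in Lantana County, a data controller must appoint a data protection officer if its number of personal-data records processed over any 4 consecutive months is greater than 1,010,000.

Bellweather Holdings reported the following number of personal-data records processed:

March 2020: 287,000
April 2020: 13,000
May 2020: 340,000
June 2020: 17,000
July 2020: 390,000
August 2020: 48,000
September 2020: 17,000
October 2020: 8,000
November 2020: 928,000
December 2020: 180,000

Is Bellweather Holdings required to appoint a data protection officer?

March 2020–June 2020: 287,000 + 13,000 + 340,000 + 17,000 = 657,000 (under)
April 2020–July 2020: 13,000 + 340,000 + 17,000 + 390,000 = 760,000 (under)
May 2020–August 2020: 340,000 + 17,000 + 390,000 + 48,000 = 795,000 (under)
June 2020–September 2020: 17,000 + 390,000 + 48,000 + 17,000 = 472,000 (under)
July 2020–October 2020: 390,000 + 48,000 + 17,000 + 8,000 = 463,000 (under)
August 2020–November 2020: 48,000 + 17,000 + 8,000 + 928,000 = 1,001,000 (under)
September 2020–December 2020: 17,000 + 8,000 + 928,000 + 180,000 = 1,133,000 (over)
At least one window exceeds 1,010,000.

Yes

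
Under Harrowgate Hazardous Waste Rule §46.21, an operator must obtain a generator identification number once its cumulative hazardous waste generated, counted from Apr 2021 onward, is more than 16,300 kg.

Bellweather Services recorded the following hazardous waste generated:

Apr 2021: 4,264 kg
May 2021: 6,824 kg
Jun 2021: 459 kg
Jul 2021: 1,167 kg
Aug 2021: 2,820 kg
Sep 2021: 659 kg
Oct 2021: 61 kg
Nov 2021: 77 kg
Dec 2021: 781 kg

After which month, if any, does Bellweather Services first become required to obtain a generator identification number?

Nov 2021

Through Apr 2021: 4,264 kg
Through May 2021: 11,088 kg
Through Jun 2021: 11,547 kg
Through Jul 2021: 12,714 kg
Through Aug 2021: 15,534 kg
Through Sep 2021: 16,193 kg
Through Oct 2021: 16,254 kg
Through Nov 2021: 16,331 kg ← exceeds threshold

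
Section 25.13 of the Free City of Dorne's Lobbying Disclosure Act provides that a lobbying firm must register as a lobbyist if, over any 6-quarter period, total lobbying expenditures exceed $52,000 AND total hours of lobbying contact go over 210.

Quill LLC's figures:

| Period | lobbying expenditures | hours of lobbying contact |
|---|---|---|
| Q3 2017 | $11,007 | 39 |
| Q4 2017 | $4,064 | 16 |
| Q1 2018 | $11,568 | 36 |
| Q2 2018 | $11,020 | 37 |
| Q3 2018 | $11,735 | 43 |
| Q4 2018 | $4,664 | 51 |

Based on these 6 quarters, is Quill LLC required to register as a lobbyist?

Total lobbying expenditures: $11,007 + $4,064 + $11,568 + $11,020 + $11,735 + $4,664 = $54,058 (> $52,000).
Total hours of lobbying contact: 39 + 16 + 36 + 37 + 43 + 51 = 222 (> 210).
The test is 'and': both thresholds are exceeded.

Yes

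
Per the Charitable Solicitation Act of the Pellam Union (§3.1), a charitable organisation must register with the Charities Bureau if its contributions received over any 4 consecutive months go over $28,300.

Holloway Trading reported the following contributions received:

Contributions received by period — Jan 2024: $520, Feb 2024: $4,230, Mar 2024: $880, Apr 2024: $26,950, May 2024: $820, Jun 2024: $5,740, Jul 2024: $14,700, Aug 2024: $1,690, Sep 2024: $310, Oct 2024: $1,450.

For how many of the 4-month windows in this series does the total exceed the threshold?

Jan 2024–Apr 2024: $520 + $4,230 + $880 + $26,950 = $32,580 (over)
Feb 2024–May 2024: $4,230 + $880 + $26,950 + $820 = $32,880 (over)
Mar 2024–Jun 2024: $880 + $26,950 + $820 + $5,740 = $34,390 (over)
Apr 2024–Jul 2024: $26,950 + $820 + $5,740 + $14,700 = $48,210 (over)
May 2024–Aug 2024: $820 + $5,740 + $14,700 + $1,690 = $22,950 (under)
Jun 2024–Sep 2024: $5,740 + $14,700 + $1,690 + $310 = $22,440 (under)
Jul 2024–Oct 2024: $14,700 + $1,690 + $310 + $1,450 = $18,150 (under)
4 windows exceed the threshold.

4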